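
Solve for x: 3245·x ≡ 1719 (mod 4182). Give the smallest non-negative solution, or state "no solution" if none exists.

First find gcd(3245, 4182):
4182 = 1×3245 + 937
3245 = 3×937 + 434
937 = 2×434 + 69
434 = 6×69 + 20
69 = 3×20 + 9
20 = 2×9 + 2
9 = 4×2 + 1
2 = 2×1 + 0
gcd = 1, so a unique solution mod 4182 exists.
Back-substitute for the Bézout coefficients:
1 = 9 − 4·2
1 = −4·20 + 9·9
1 = 9·69 − 31·20
1 = −31·434 + 195·69
1 = 195·937 − 421·434
1 = −421·3245 + 1458·937
1 = 1458·4182 − 1879·3245
So 3245·(-1879) ≡ 1 (mod 4182), giving 3245⁻¹ ≡ 2303.
x ≡ 3245⁻¹·1719 ≡ 2303·1719 ≡ 2685 (mod 4182).

2685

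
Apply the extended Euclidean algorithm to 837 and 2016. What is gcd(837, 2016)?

9

Repeated division:
2016 = 2·837 + 342
837 = 2·342 + 153
342 = 2·153 + 36
153 = 4·36 + 9
36 = 4·9 + 0
gcd(837, 2016) = 9.
Working backward:
9 = 153 − 4·36
9 = −4·342 + 9·153
9 = 9·837 − 22·342
9 = −22·2016 + 53·837
So 9 = (-22)·2016 + (53)·837.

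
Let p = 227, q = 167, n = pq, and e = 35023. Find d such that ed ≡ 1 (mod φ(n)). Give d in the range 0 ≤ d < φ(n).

17983

φ(n) = (p−1)(q−1) = 226·166 = 37516.
Need d with 35023·d ≡ 1 (mod 37516). Apply the extended Euclidean algorithm:
37516 = 1·35023 + 2493
35023 = 14·2493 + 121
2493 = 20·121 + 73
121 = 1·73 + 48
73 = 1·48 + 25
48 = 1·25 + 23
25 = 1·23 + 2
23 = 11·2 + 1
2 = 2·1 + 0
Back-substitute:
1 = 23 − 11·2
1 = −11·25 + 12·23
1 = 12·48 − 23·25
1 = −23·73 + 35·48
1 = 35·121 − 58·73
1 = −58·2493 + 1195·121
1 = 1195·35023 − 16788·2493
1 = −16788·37516 + 17983·35023
So 35023·17983 ≡ 1 (mod 37516), hence d = 17983.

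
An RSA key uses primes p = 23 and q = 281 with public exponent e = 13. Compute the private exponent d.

3317

φ(n) = (p−1)(q−1) = 22·280 = 6160.
Need d with 13·d ≡ 1 (mod 6160). Apply the extended Euclidean algorithm:
6160 = 473·13 + 11
13 = 1·11 + 2
11 = 5·2 + 1
2 = 2·1 + 0
Back-substitute:
1 = 11 − 5·2
1 = −5·13 + 6·11
1 = 6·6160 − 2843·13
So 13·(-2843) ≡ 1 (mod 6160), hence d ≡ -2843 ≡ 3317 (mod 6160).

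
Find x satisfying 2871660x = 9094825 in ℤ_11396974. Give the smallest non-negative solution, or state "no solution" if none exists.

no solution

gcd(2871660, 11396974):
11396974 = 3·2871660 + 2781994
2871660 = 1·2781994 + 89666
2781994 = 31·89666 + 2348
89666 = 38·2348 + 442
2348 = 5·442 + 138
442 = 3·138 + 28
138 = 4·28 + 26
28 = 1·26 + 2
26 = 13·2 + 0
gcd = 2, but 2 ∤ 9094825, so the congruence has no solution.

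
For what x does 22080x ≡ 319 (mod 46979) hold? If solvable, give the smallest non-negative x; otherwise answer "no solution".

15615

First find gcd(22080, 46979):
46979 = 2·22080 + 2819
22080 = 7·2819 + 2347
2819 = 1·2347 + 472
2347 = 4·472 + 459
472 = 1·459 + 13
459 = 35·13 + 4
13 = 3·4 + 1
4 = 4·1 + 0
gcd = 1, so a unique solution mod 46979 exists.
Back-substitute for the Bézout coefficients:
1 = 13 − 3·4
1 = −3·459 + 106·13
1 = 106·472 − 109·459
1 = −109·2347 + 542·472
1 = 542·2819 − 651·2347
1 = −651·22080 + 5099·2819
1 = 5099·46979 − 10849·22080
So 22080·(-10849) ≡ 1 (mod 46979), giving 22080⁻¹ ≡ 36130.
x ≡ 22080⁻¹·319 ≡ 36130·319 ≡ 15615 (mod 46979).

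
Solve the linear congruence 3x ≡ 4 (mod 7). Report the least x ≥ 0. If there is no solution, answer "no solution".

First find gcd(3, 7):
7 = 2·3 + 1
3 = 3·1 + 0
gcd = 1, so a unique solution mod 7 exists.
Back-substitute for the Bézout coefficients:
1 = 7 − 2·3
So 3·(-2) ≡ 1 (mod 7), giving 3⁻¹ ≡ 5.
x ≡ 3⁻¹·4 ≡ 5·4 ≡ 6 (mod 7).

6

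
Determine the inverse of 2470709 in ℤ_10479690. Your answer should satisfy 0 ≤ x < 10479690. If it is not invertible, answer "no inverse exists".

Apply the Euclidean algorithm to 10479690 and 2470709:
10479690 = 4×2470709 + 596854
2470709 = 4×596854 + 83293
596854 = 7×83293 + 13803
83293 = 6×13803 + 475
13803 = 29×475 + 28
475 = 16×28 + 27
28 = 1×27 + 1
27 = 27×1 + 0
gcd = 1, so the inverse exists. Back-substitute:
1 = 28 − 27
1 = −475 + 17·28
1 = 17·13803 − 494·475
1 = −494·83293 + 2981·13803
1 = 2981·596854 − 21361·83293
1 = −21361·2470709 + 88425·596854
1 = 88425·10479690 − 375061·2470709
So 2470709·(-375061) ≡ 1 (mod 10479690), and -375061 ≡ 10104629 (mod 10479690).

10104629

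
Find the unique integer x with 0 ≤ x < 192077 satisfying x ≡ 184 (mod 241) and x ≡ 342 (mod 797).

Write x = 184 + 241·k. Then 241·k ≡ 342 − 184 ≡ 158 (mod 797).
Need 241⁻¹ mod 797. Extended Euclid on (797, 241):
797 = 3×241 + 74
241 = 3×74 + 19
74 = 3×19 + 17
19 = 1×17 + 2
17 = 8×2 + 1
2 = 2×1 + 0
Back-substitute:
1 = 17 − 8·2
1 = −8·19 + 9·17
1 = 9·74 − 35·19
1 = −35·241 + 114·74
1 = 114·797 − 377·241
241⁻¹ ≡ 420 (mod 797), so k ≡ 420·158 ≡ 209 (mod 797).
x = 184 + 241·209 = 50553.

50553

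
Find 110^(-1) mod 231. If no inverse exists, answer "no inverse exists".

Compute gcd(110, 231):
231 = 2*110 + 11
110 = 10*11 + 0
The gcd is 11, not 1, hence no inverse exists.

no inverse exists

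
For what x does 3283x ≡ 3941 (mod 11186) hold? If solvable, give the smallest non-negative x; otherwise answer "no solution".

1129

First find gcd(3283, 11186):
11186 = 3×3283 + 1337
3283 = 2×1337 + 609
1337 = 2×609 + 119
609 = 5×119 + 14
119 = 8×14 + 7
14 = 2×7 + 0
gcd = 7 and 7 | 3941, so solutions exist. Divide through by 7: 469x ≡ 563 (mod 1598).
Now find 469⁻¹ mod 1598:
1598 = 3·469 + 191
469 = 2·191 + 87
191 = 2·87 + 17
87 = 5·17 + 2
17 = 8·2 + 1
2 = 2·1 + 0
Back-substitute:
1 = 17 − 8·2
1 = −8·87 + 41·17
1 = 41·191 − 90·87
1 = −90·469 + 221·191
1 = 221·1598 − 753·469
So 469·(-753) ≡ 1 (mod 1598), i.e. 469⁻¹ ≡ 845.
Then x ≡ 845·563 ≡ 1129 (mod 1598); the smallest non-negative solution is x = 1129.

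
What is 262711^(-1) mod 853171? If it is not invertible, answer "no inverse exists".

Extended Euclidean algorithm:
853171 = 3×262711 + 65038
262711 = 4×65038 + 2559
65038 = 25×2559 + 1063
2559 = 2×1063 + 433
1063 = 2×433 + 197
433 = 2×197 + 39
197 = 5×39 + 2
39 = 19×2 + 1
2 = 2×1 + 0
gcd = 1, so the inverse exists. Back-substitute:
1 = 39 − 19·2
1 = −19·197 + 96·39
1 = 96·433 − 211·197
1 = −211·1063 + 518·433
1 = 518·2559 − 1247·1063
1 = −1247·65038 + 31693·2559
1 = 31693·262711 − 128019·65038
1 = −128019·853171 + 415750·262711
So 262711·415750 ≡ 1 (mod 853171).

415750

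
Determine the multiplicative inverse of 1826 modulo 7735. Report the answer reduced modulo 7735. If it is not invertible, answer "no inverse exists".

2351

Apply the Euclidean algorithm to 7735 and 1826:
7735 = 4·1826 + 431
1826 = 4·431 + 102
431 = 4·102 + 23
102 = 4·23 + 10
23 = 2·10 + 3
10 = 3·3 + 1
3 = 3·1 + 0
The gcd is 1. Working backward:
1 = 10 − 3·3
1 = −3·23 + 7·10
1 = 7·102 − 31·23
1 = −31·431 + 131·102
1 = 131·1826 − 555·431
1 = −555·7735 + 2351·1826
So 1826·2351 ≡ 1 (mod 7735).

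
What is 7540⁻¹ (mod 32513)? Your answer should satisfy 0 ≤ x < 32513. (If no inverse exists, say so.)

no inverse exists

Compute gcd(7540, 32513):
32513 = 4·7540 + 2353
7540 = 3·2353 + 481
2353 = 4·481 + 429
481 = 1·429 + 52
429 = 8·52 + 13
52 = 4·13 + 0
Since gcd = 13 > 1, 7540 is not a unit mod 32513.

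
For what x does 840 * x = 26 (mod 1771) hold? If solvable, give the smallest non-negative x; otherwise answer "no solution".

gcd(840, 1771):
1771 = 2*840 + 91
840 = 9*91 + 21
91 = 4*21 + 7
21 = 3*7 + 0
gcd = 7, but 7 ∤ 26, so the congruence has no solution.

no solution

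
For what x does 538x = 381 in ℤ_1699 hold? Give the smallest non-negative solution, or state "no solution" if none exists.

926

First find gcd(538, 1699):
1699 = 3×538 + 85
538 = 6×85 + 28
85 = 3×28 + 1
28 = 28×1 + 0
gcd = 1, so a unique solution mod 1699 exists.
Back-substitute for the Bézout coefficients:
1 = 85 − 3·28
1 = −3·538 + 19·85
1 = 19·1699 − 60·538
So 538·(-60) ≡ 1 (mod 1699), giving 538⁻¹ ≡ 1639.
x ≡ 538⁻¹·381 ≡ 1639·381 ≡ 926 (mod 1699).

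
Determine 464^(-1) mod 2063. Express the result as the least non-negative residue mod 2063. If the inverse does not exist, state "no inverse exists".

Apply the Euclidean algorithm to 2063 and 464:
2063 = 4×464 + 207
464 = 2×207 + 50
207 = 4×50 + 7
50 = 7×7 + 1
7 = 7×1 + 0
The gcd is 1. Working backward:
1 = 50 − 7·7
1 = −7·207 + 29·50
1 = 29·464 − 65·207
1 = −65·2063 + 289·464
So 464·289 ≡ 1 (mod 2063).

289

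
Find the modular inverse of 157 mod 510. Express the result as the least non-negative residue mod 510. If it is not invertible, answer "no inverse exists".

Apply the Euclidean algorithm to 510 and 157:
510 = 3×157 + 39
157 = 4×39 + 1
39 = 39×1 + 0
gcd = 1, so the inverse exists. Back-substitute:
1 = 157 − 4·39
1 = −4·510 + 13·157
So 157·13 ≡ 1 (mod 510).

13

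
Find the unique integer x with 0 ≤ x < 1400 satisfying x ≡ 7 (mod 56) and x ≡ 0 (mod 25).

175

Write x = 7 + 56·k. Then 56·k ≡ 0 − 7 ≡ 18 (mod 25).
Need 56⁻¹ mod 25. Extended Euclid on (25, 6):
25 = 4·6 + 1
6 = 6·1 + 0
Back-substitute:
1 = 25 − 4·6
56⁻¹ ≡ 21 (mod 25), so k ≡ 21·18 ≡ 3 (mod 25).
x = 7 + 56·3 = 175.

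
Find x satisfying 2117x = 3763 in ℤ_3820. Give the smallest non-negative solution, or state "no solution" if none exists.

1799

First find gcd(2117, 3820):
3820 = 1·2117 + 1703
2117 = 1·1703 + 414
1703 = 4·414 + 47
414 = 8·47 + 38
47 = 1·38 + 9
38 = 4·9 + 2
9 = 4·2 + 1
2 = 2·1 + 0
gcd = 1, so a unique solution mod 3820 exists.
Back-substitute for the Bézout coefficients:
1 = 9 − 4·2
1 = −4·38 + 17·9
1 = 17·47 − 21·38
1 = −21·414 + 185·47
1 = 185·1703 − 761·414
1 = −761·2117 + 946·1703
1 = 946·3820 − 1707·2117
So 2117·(-1707) ≡ 1 (mod 3820), giving 2117⁻¹ ≡ 2113.
x ≡ 2117⁻¹·3763 ≡ 2113·3763 ≡ 1799 (mod 3820).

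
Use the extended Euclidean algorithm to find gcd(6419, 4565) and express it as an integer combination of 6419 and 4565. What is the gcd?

Repeated division:
6419 = 1·4565 + 1854
4565 = 2·1854 + 857
1854 = 2·857 + 140
857 = 6·140 + 17
140 = 8·17 + 4
17 = 4·4 + 1
4 = 4·1 + 0
gcd(6419, 4565) = 1.
Back-substituting:
1 = 17 − 4·4
1 = −4·140 + 33·17
1 = 33·857 − 202·140
1 = −202·1854 + 437·857
1 = 437·4565 − 1076·1854
1 = −1076·6419 + 1513·4565
So 1 = (-1076)·6419 + (1513)·4565.

1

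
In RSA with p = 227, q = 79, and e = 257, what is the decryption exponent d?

11249

φ(n) = (p−1)(q−1) = 226·78 = 17628.
Need d with 257·d ≡ 1 (mod 17628). Apply the extended Euclidean algorithm:
17628 = 68·257 + 152
257 = 1·152 + 105
152 = 1·105 + 47
105 = 2·47 + 11
47 = 4·11 + 3
11 = 3·3 + 2
3 = 1·2 + 1
2 = 2·1 + 0
Back-substitute:
1 = 3 − 2
1 = −11 + 4·3
1 = 4·47 − 17·11
1 = −17·105 + 38·47
1 = 38·152 − 55·105
1 = −55·257 + 93·152
1 = 93·17628 − 6379·257
So 257·(-6379) ≡ 1 (mod 17628), hence d ≡ -6379 ≡ 11249 (mod 17628).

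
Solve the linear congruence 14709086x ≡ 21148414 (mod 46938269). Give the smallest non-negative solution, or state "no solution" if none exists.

2642787

First find gcd(14709086, 46938269):
46938269 = 3·14709086 + 2811011
14709086 = 5·2811011 + 654031
2811011 = 4·654031 + 194887
654031 = 3·194887 + 69370
194887 = 2·69370 + 56147
69370 = 1·56147 + 13223
56147 = 4·13223 + 3255
13223 = 4·3255 + 203
3255 = 16·203 + 7
203 = 29·7 + 0
gcd = 7 and 7 | 21148414, so solutions exist. Divide through by 7: 2101298x ≡ 3021202 (mod 6705467).
Now find 2101298⁻¹ mod 6705467:
6705467 = 3×2101298 + 401573
2101298 = 5×401573 + 93433
401573 = 4×93433 + 27841
93433 = 3×27841 + 9910
27841 = 2×9910 + 8021
9910 = 1×8021 + 1889
8021 = 4×1889 + 465
1889 = 4×465 + 29
465 = 16×29 + 1
29 = 29×1 + 0
Back-substitute:
1 = 465 − 16·29
1 = −16·1889 + 65·465
1 = 65·8021 − 276·1889
1 = −276·9910 + 341·8021
1 = 341·27841 − 958·9910
1 = −958·93433 + 3215·27841
1 = 3215·401573 − 13818·93433
1 = −13818·2101298 + 72305·401573
1 = 72305·6705467 − 230733·2101298
So 2101298·(-230733) ≡ 1 (mod 6705467), i.e. 2101298⁻¹ ≡ 6474734.
Then x ≡ 6474734·3021202 ≡ 2642787 (mod 6705467); the smallest non-negative solution is x = 2642787.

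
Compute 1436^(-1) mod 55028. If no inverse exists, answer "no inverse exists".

Compute gcd(1436, 55028):
55028 = 38·1436 + 460
1436 = 3·460 + 56
460 = 8·56 + 12
56 = 4·12 + 8
12 = 1·8 + 4
8 = 2·4 + 0
The gcd is 4, not 1, hence no inverse exists.

no inverse exists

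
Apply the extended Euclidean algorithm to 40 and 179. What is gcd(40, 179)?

1

Apply Euclid's algorithm to 179 and 40:
179 = 4*40 + 19
40 = 2*19 + 2
19 = 9*2 + 1
2 = 2*1 + 0
gcd(40, 179) = 1.
Back-substituting:
1 = 19 − 9·2
1 = −9·40 + 19·19
1 = 19·179 − 85·40
So 1 = (19)·179 + (-85)·40.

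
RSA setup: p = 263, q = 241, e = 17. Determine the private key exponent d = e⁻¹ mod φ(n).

22193

φ(n) = (p−1)(q−1) = 262·240 = 62880.
Need d with 17·d ≡ 1 (mod 62880). Apply the extended Euclidean algorithm:
62880 = 3698*17 + 14
17 = 1*14 + 3
14 = 4*3 + 2
3 = 1*2 + 1
2 = 2*1 + 0
Back-substitute:
1 = 3 − 2
1 = −14 + 5·3
1 = 5·17 − 6·14
1 = −6·62880 + 22193·17
So 17·22193 ≡ 1 (mod 62880), hence d = 22193.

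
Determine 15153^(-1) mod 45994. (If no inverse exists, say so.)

14357

Extended Euclidean algorithm:
45994 = 3×15153 + 535
15153 = 28×535 + 173
535 = 3×173 + 16
173 = 10×16 + 13
16 = 1×13 + 3
13 = 4×3 + 1
3 = 3×1 + 0
gcd = 1, so the inverse exists. Back-substitute:
1 = 13 − 4·3
1 = −4·16 + 5·13
1 = 5·173 − 54·16
1 = −54·535 + 167·173
1 = 167·15153 − 4730·535
1 = −4730·45994 + 14357·15153
So 15153·14357 ≡ 1 (mod 45994).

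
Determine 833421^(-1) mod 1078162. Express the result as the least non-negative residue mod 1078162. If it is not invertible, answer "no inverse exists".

214539

Run Euclid on (1078162, 833421):
1078162 = 1×833421 + 244741
833421 = 3×244741 + 99198
244741 = 2×99198 + 46345
99198 = 2×46345 + 6508
46345 = 7×6508 + 789
6508 = 8×789 + 196
789 = 4×196 + 5
196 = 39×5 + 1
5 = 5×1 + 0
The gcd is 1. Working backward:
1 = 196 − 39·5
1 = −39·789 + 157·196
1 = 157·6508 − 1295·789
1 = −1295·46345 + 9222·6508
1 = 9222·99198 − 19739·46345
1 = −19739·244741 + 48700·99198
1 = 48700·833421 − 165839·244741
1 = −165839·1078162 + 214539·833421
So 833421·214539 ≡ 1 (mod 1078162).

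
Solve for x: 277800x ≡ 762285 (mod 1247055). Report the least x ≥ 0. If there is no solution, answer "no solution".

First find gcd(277800, 1247055):
1247055 = 4×277800 + 135855
277800 = 2×135855 + 6090
135855 = 22×6090 + 1875
6090 = 3×1875 + 465
1875 = 4×465 + 15
465 = 31×15 + 0
gcd = 15 and 15 | 762285, so solutions exist. Divide through by 15: 18520x ≡ 50819 (mod 83137).
Now find 18520⁻¹ mod 83137:
83137 = 4×18520 + 9057
18520 = 2×9057 + 406
9057 = 22×406 + 125
406 = 3×125 + 31
125 = 4×31 + 1
31 = 31×1 + 0
Back-substitute:
1 = 125 − 4·31
1 = −4·406 + 13·125
1 = 13·9057 − 290·406
1 = −290·18520 + 593·9057
1 = 593·83137 − 2662·18520
So 18520·(-2662) ≡ 1 (mod 83137), i.e. 18520⁻¹ ≡ 80475.
Then x ≡ 80475·50819 ≡ 66858 (mod 83137); the smallest non-negative solution is x = 66858.

66858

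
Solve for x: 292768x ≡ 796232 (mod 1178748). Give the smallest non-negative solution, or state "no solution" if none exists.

First find gcd(292768, 1178748):
1178748 = 4·292768 + 7676
292768 = 38·7676 + 1080
7676 = 7·1080 + 116
1080 = 9·116 + 36
116 = 3·36 + 8
36 = 4·8 + 4
8 = 2·4 + 0
gcd = 4 and 4 | 796232, so solutions exist. Divide through by 4: 73192x ≡ 199058 (mod 294687).
Now find 73192⁻¹ mod 294687:
294687 = 4*73192 + 1919
73192 = 38*1919 + 270
1919 = 7*270 + 29
270 = 9*29 + 9
29 = 3*9 + 2
9 = 4*2 + 1
2 = 2*1 + 0
Back-substitute:
1 = 9 − 4·2
1 = −4·29 + 13·9
1 = 13·270 − 121·29
1 = −121·1919 + 860·270
1 = 860·73192 − 32801·1919
1 = −32801·294687 + 132064·73192
So 73192⁻¹ ≡ 132064 (mod 294687).
Then x ≡ 132064·199058 ≡ 252503 (mod 294687); the smallest non-negative solution is x = 252503.

252503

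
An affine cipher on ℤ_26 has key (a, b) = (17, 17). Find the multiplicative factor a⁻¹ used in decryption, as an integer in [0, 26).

Extended Euclidean algorithm:
26 = 1×17 + 9
17 = 1×9 + 8
9 = 1×8 + 1
8 = 8×1 + 0
gcd = 1, so the inverse exists. Back-substitute:
1 = 9 − 8
1 = −17 + 2·9
1 = 2·26 − 3·17
Thus 17·(-3) ≡ 1 (mod 26); reducing, -3 mod 26 = 23.

23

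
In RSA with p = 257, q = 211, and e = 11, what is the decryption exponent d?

φ(n) = (p−1)(q−1) = 256·210 = 53760.
Need d with 11·d ≡ 1 (mod 53760). Apply the extended Euclidean algorithm:
53760 = 4887·11 + 3
11 = 3·3 + 2
3 = 1·2 + 1
2 = 2·1 + 0
Back-substitute:
1 = 3 − 2
1 = −11 + 4·3
1 = 4·53760 − 19549·11
So 11·(-19549) ≡ 1 (mod 53760), hence d ≡ -19549 ≡ 34211 (mod 53760).

34211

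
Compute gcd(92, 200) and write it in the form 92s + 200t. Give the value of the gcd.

4

Euclidean algorithm:
200 = 2*92 + 16
92 = 5*16 + 12
16 = 1*12 + 4
12 = 3*4 + 0
gcd(92, 200) = 4.
Express as a combination:
4 = 16 − 12
4 = −92 + 6·16
4 = 6·200 − 13·92
So 4 = (6)·200 + (-13)·92.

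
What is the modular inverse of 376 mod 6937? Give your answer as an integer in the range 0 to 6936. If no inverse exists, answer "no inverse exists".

gcd(6937, 376) by repeated division:
6937 = 18×376 + 169
376 = 2×169 + 38
169 = 4×38 + 17
38 = 2×17 + 4
17 = 4×4 + 1
4 = 4×1 + 0
gcd = 1, so the inverse exists. Back-substitute:
1 = 17 − 4·4
1 = −4·38 + 9·17
1 = 9·169 − 40·38
1 = −40·376 + 89·169
1 = 89·6937 − 1642·376
Thus 376·(-1642) ≡ 1 (mod 6937); reducing, -1642 mod 6937 = 5295.

5295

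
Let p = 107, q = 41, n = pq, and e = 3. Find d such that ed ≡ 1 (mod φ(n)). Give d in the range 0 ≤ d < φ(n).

φ(n) = (p−1)(q−1) = 106·40 = 4240.
Need d with 3·d ≡ 1 (mod 4240). Apply the extended Euclidean algorithm:
4240 = 1413·3 + 1
3 = 3·1 + 0
Back-substitute:
1 = 4240 − 1413·3
So 3·(-1413) ≡ 1 (mod 4240), hence d ≡ -1413 ≡ 2827 (mod 4240).

2827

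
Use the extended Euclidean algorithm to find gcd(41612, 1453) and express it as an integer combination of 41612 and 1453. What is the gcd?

1

Euclidean algorithm:
41612 = 28·1453 + 928
1453 = 1·928 + 525
928 = 1·525 + 403
525 = 1·403 + 122
403 = 3·122 + 37
122 = 3·37 + 11
37 = 3·11 + 4
11 = 2·4 + 3
4 = 1·3 + 1
3 = 3·1 + 0
gcd(41612, 1453) = 1.
Working backward:
1 = 4 − 3
1 = −11 + 3·4
1 = 3·37 − 10·11
1 = −10·122 + 33·37
1 = 33·403 − 109·122
1 = −109·525 + 142·403
1 = 142·928 − 251·525
1 = −251·1453 + 393·928
1 = 393·41612 − 11255·1453
So 1 = (393)·41612 + (-11255)·1453.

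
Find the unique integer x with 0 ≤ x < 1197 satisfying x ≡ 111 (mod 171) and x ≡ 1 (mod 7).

Write x = 111 + 171·k. Then 171·k ≡ 1 − 111 ≡ 2 (mod 7).
Need 171⁻¹ mod 7. Extended Euclid on (7, 3):
7 = 2×3 + 1
3 = 3×1 + 0
Back-substitute:
1 = 7 − 2·3
171⁻¹ ≡ 5 (mod 7), so k ≡ 5·2 ≡ 3 (mod 7).
x = 111 + 171·3 = 624.

624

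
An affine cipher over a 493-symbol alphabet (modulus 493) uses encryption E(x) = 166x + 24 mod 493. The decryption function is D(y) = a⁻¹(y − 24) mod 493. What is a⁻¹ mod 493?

gcd(493, 166) by repeated division:
493 = 2×166 + 161
166 = 1×161 + 5
161 = 32×5 + 1
5 = 5×1 + 0
Since gcd(166, 493) = 1, back-substitute to write 1 as a combination:
1 = 161 − 32·5
1 = −32·166 + 33·161
1 = 33·493 − 98·166
Hence 166⁻¹ ≡ -98 ≡ 395 (mod 493).

395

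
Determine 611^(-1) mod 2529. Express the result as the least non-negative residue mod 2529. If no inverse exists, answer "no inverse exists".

Apply the Euclidean algorithm to 2529 and 611:
2529 = 4*611 + 85
611 = 7*85 + 16
85 = 5*16 + 5
16 = 3*5 + 1
5 = 5*1 + 0
The gcd is 1. Working backward:
1 = 16 − 3·5
1 = −3·85 + 16·16
1 = 16·611 − 115·85
1 = −115·2529 + 476·611
So 611·476 ≡ 1 (mod 2529).

476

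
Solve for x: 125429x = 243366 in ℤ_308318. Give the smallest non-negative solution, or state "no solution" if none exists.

206864

First find gcd(125429, 308318):
308318 = 2*125429 + 57460
125429 = 2*57460 + 10509
57460 = 5*10509 + 4915
10509 = 2*4915 + 679
4915 = 7*679 + 162
679 = 4*162 + 31
162 = 5*31 + 7
31 = 4*7 + 3
7 = 2*3 + 1
3 = 3*1 + 0
gcd = 1, so a unique solution mod 308318 exists.
Back-substitute for the Bézout coefficients:
1 = 7 − 2·3
1 = −2·31 + 9·7
1 = 9·162 − 47·31
1 = −47·679 + 197·162
1 = 197·4915 − 1426·679
1 = −1426·10509 + 3049·4915
1 = 3049·57460 − 16671·10509
1 = −16671·125429 + 36391·57460
1 = 36391·308318 − 89453·125429
So 125429·(-89453) ≡ 1 (mod 308318), giving 125429⁻¹ ≡ 218865.
x ≡ 125429⁻¹·243366 ≡ 218865·243366 ≡ 206864 (mod 308318).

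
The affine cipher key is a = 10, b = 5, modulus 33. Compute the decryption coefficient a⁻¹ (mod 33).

Run Euclid on (33, 10):
33 = 3*10 + 3
10 = 3*3 + 1
3 = 3*1 + 0
gcd = 1, so the inverse exists. Back-substitute:
1 = 10 − 3·3
1 = −3·33 + 10·10
So 10·10 ≡ 1 (mod 33).

10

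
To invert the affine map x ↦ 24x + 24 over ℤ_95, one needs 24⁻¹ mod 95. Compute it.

4

Extended Euclidean algorithm:
95 = 3*24 + 23
24 = 1*23 + 1
23 = 23*1 + 0
Since gcd(24, 95) = 1, back-substitute to write 1 as a combination:
1 = 24 − 23
1 = −95 + 4·24
So 24·4 ≡ 1 (mod 95).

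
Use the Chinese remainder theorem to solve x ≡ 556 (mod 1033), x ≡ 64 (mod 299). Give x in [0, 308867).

Write x = 556 + 1033·k. Then 1033·k ≡ 64 − 556 ≡ 106 (mod 299).
Need 1033⁻¹ mod 299. Extended Euclid on (299, 136):
299 = 2*136 + 27
136 = 5*27 + 1
27 = 27*1 + 0
Back-substitute:
1 = 136 − 5·27
1 = −5·299 + 11·136
1033⁻¹ ≡ 11 (mod 299), so k ≡ 11·106 ≡ 269 (mod 299).
x = 556 + 1033·269 = 278433.

278433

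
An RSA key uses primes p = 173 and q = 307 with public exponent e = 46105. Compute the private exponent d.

16321

φ(n) = (p−1)(q−1) = 172·306 = 52632.
Need d with 46105·d ≡ 1 (mod 52632). Apply the extended Euclidean algorithm:
52632 = 1·46105 + 6527
46105 = 7·6527 + 416
6527 = 15·416 + 287
416 = 1·287 + 129
287 = 2·129 + 29
129 = 4·29 + 13
29 = 2·13 + 3
13 = 4·3 + 1
3 = 3·1 + 0
Back-substitute:
1 = 13 − 4·3
1 = −4·29 + 9·13
1 = 9·129 − 40·29
1 = −40·287 + 89·129
1 = 89·416 − 129·287
1 = −129·6527 + 2024·416
1 = 2024·46105 − 14297·6527
1 = −14297·52632 + 16321·46105
So 46105·16321 ≡ 1 (mod 52632), hence d = 16321.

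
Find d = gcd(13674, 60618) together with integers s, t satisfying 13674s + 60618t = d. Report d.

Apply Euclid's algorithm to 60618 and 13674:
60618 = 4×13674 + 5922
13674 = 2×5922 + 1830
5922 = 3×1830 + 432
1830 = 4×432 + 102
432 = 4×102 + 24
102 = 4×24 + 6
24 = 4×6 + 0
gcd(13674, 60618) = 6.
Back-substituting:
6 = 102 − 4·24
6 = −4·432 + 17·102
6 = 17·1830 − 72·432
6 = −72·5922 + 233·1830
6 = 233·13674 − 538·5922
6 = −538·60618 + 2385·13674
So 6 = (-538)·60618 + (2385)·13674.

6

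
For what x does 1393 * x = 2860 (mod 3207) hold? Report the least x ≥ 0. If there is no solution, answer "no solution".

First find gcd(1393, 3207):
3207 = 2*1393 + 421
1393 = 3*421 + 130
421 = 3*130 + 31
130 = 4*31 + 6
31 = 5*6 + 1
6 = 6*1 + 0
gcd = 1, so a unique solution mod 3207 exists.
Back-substitute for the Bézout coefficients:
1 = 31 − 5·6
1 = −5·130 + 21·31
1 = 21·421 − 68·130
1 = −68·1393 + 225·421
1 = 225·3207 − 518·1393
So 1393·(-518) ≡ 1 (mod 3207), giving 1393⁻¹ ≡ 2689.
x ≡ 1393⁻¹·2860 ≡ 2689·2860 ≡ 154 (mod 3207).

154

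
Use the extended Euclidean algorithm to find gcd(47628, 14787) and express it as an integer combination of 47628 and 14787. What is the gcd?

9

Apply Euclid's algorithm to 47628 and 14787:
47628 = 3*14787 + 3267
14787 = 4*3267 + 1719
3267 = 1*1719 + 1548
1719 = 1*1548 + 171
1548 = 9*171 + 9
171 = 19*9 + 0
gcd(47628, 14787) = 9.
Working backward:
9 = 1548 − 9·171
9 = −9·1719 + 10·1548
9 = 10·3267 − 19·1719
9 = −19·14787 + 86·3267
9 = 86·47628 − 277·14787
So 9 = (86)·47628 + (-277)·14787.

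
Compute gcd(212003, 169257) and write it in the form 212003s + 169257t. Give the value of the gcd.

Repeated division:
212003 = 1*169257 + 42746
169257 = 3*42746 + 41019
42746 = 1*41019 + 1727
41019 = 23*1727 + 1298
1727 = 1*1298 + 429
1298 = 3*429 + 11
429 = 39*11 + 0
gcd(212003, 169257) = 11.
Back-substituting:
11 = 1298 − 3·429
11 = −3·1727 + 4·1298
11 = 4·41019 − 95·1727
11 = −95·42746 + 99·41019
11 = 99·169257 − 392·42746
11 = −392·212003 + 491·169257
So 11 = (-392)·212003 + (491)·169257.

11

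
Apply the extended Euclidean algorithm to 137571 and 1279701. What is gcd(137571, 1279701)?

Repeated division:
1279701 = 9*137571 + 41562
137571 = 3*41562 + 12885
41562 = 3*12885 + 2907
12885 = 4*2907 + 1257
2907 = 2*1257 + 393
1257 = 3*393 + 78
393 = 5*78 + 3
78 = 26*3 + 0
gcd(137571, 1279701) = 3.
Back-substituting:
3 = 393 − 5·78
3 = −5·1257 + 16·393
3 = 16·2907 − 37·1257
3 = −37·12885 + 164·2907
3 = 164·41562 − 529·12885
3 = −529·137571 + 1751·41562
3 = 1751·1279701 − 16288·137571
So 3 = (1751)·1279701 + (-16288)·137571.

3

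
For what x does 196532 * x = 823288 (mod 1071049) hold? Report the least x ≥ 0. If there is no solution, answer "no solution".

no solution

gcd(196532, 1071049):
1071049 = 5·196532 + 88389
196532 = 2·88389 + 19754
88389 = 4·19754 + 9373
19754 = 2·9373 + 1008
9373 = 9·1008 + 301
1008 = 3·301 + 105
301 = 2·105 + 91
105 = 1·91 + 14
91 = 6·14 + 7
14 = 2·7 + 0
gcd = 7, but 7 ∤ 823288, so the congruence has no solution.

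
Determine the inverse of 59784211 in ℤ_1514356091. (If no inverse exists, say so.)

gcd(1514356091, 59784211) by repeated division:
1514356091 = 25*59784211 + 19750816
59784211 = 3*19750816 + 531763
19750816 = 37*531763 + 75585
531763 = 7*75585 + 2668
75585 = 28*2668 + 881
2668 = 3*881 + 25
881 = 35*25 + 6
25 = 4*6 + 1
6 = 6*1 + 0
The gcd is 1. Working backward:
1 = 25 − 4·6
1 = −4·881 + 141·25
1 = 141·2668 − 427·881
1 = −427·75585 + 12097·2668
1 = 12097·531763 − 85106·75585
1 = −85106·19750816 + 3161019·531763
1 = 3161019·59784211 − 9568163·19750816
1 = −9568163·1514356091 + 242365094·59784211
So 59784211·242365094 ≡ 1 (mod 1514356091).

242365094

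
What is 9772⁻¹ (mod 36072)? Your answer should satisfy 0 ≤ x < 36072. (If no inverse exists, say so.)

no inverse exists

Compute gcd(9772, 36072):
36072 = 3×9772 + 6756
9772 = 1×6756 + 3016
6756 = 2×3016 + 724
3016 = 4×724 + 120
724 = 6×120 + 4
120 = 30×4 + 0
The gcd is 4, not 1, hence no inverse exists.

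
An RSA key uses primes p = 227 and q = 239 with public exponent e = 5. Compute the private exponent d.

32273

φ(n) = (p−1)(q−1) = 226·238 = 53788.
Need d with 5·d ≡ 1 (mod 53788). Apply the extended Euclidean algorithm:
53788 = 10757×5 + 3
5 = 1×3 + 2
3 = 1×2 + 1
2 = 2×1 + 0
Back-substitute:
1 = 3 − 2
1 = −5 + 2·3
1 = 2·53788 − 21515·5
So 5·(-21515) ≡ 1 (mod 53788), hence d ≡ -21515 ≡ 32273 (mod 53788).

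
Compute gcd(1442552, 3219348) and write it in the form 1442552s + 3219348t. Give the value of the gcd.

4

Apply Euclid's algorithm to 3219348 and 1442552:
3219348 = 2×1442552 + 334244
1442552 = 4×334244 + 105576
334244 = 3×105576 + 17516
105576 = 6×17516 + 480
17516 = 36×480 + 236
480 = 2×236 + 8
236 = 29×8 + 4
8 = 2×4 + 0
gcd(1442552, 3219348) = 4.
Back-substituting:
4 = 236 − 29·8
4 = −29·480 + 59·236
4 = 59·17516 − 2153·480
4 = −2153·105576 + 12977·17516
4 = 12977·334244 − 41084·105576
4 = −41084·1442552 + 177313·334244
4 = 177313·3219348 − 395710·1442552
So 4 = (177313)·3219348 + (-395710)·1442552.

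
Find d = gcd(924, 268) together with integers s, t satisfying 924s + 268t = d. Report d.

4

Euclidean algorithm:
924 = 3*268 + 120
268 = 2*120 + 28
120 = 4*28 + 8
28 = 3*8 + 4
8 = 2*4 + 0
gcd(924, 268) = 4.
Express as a combination:
4 = 28 − 3·8
4 = −3·120 + 13·28
4 = 13·268 − 29·120
4 = −29·924 + 100·268
So 4 = (-29)·924 + (100)·268.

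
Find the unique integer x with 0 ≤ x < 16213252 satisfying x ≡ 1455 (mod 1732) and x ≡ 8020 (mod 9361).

Write x = 1455 + 1732·k. Then 1732·k ≡ 8020 − 1455 ≡ 6565 (mod 9361).
Need 1732⁻¹ mod 9361. Extended Euclid on (9361, 1732):
9361 = 5*1732 + 701
1732 = 2*701 + 330
701 = 2*330 + 41
330 = 8*41 + 2
41 = 20*2 + 1
2 = 2*1 + 0
Back-substitute:
1 = 41 − 20·2
1 = −20·330 + 161·41
1 = 161·701 − 342·330
1 = −342·1732 + 845·701
1 = 845·9361 − 4567·1732
1732⁻¹ ≡ 4794 (mod 9361), so k ≡ 4794·6565 ≡ 928 (mod 9361).
x = 1455 + 1732·928 = 1608751.

1608751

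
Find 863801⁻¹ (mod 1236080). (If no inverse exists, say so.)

Apply the Euclidean algorithm to 1236080 and 863801:
1236080 = 1×863801 + 372279
863801 = 2×372279 + 119243
372279 = 3×119243 + 14550
119243 = 8×14550 + 2843
14550 = 5×2843 + 335
2843 = 8×335 + 163
335 = 2×163 + 9
163 = 18×9 + 1
9 = 9×1 + 0
The gcd is 1. Working backward:
1 = 163 − 18·9
1 = −18·335 + 37·163
1 = 37·2843 − 314·335
1 = −314·14550 + 1607·2843
1 = 1607·119243 − 13170·14550
1 = −13170·372279 + 41117·119243
1 = 41117·863801 − 95404·372279
1 = −95404·1236080 + 136521·863801
So 863801·136521 ≡ 1 (mod 1236080).

136521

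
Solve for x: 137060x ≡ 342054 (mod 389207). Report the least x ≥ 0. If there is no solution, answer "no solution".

no solution

gcd(137060, 389207):
389207 = 2·137060 + 115087
137060 = 1·115087 + 21973
115087 = 5·21973 + 5222
21973 = 4·5222 + 1085
5222 = 4·1085 + 882
1085 = 1·882 + 203
882 = 4·203 + 70
203 = 2·70 + 63
70 = 1·63 + 7
63 = 9·7 + 0
gcd = 7, but 7 ∤ 342054, so the congruence has no solution.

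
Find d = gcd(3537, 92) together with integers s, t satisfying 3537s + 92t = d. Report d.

Apply Euclid's algorithm to 3537 and 92:
3537 = 38*92 + 41
92 = 2*41 + 10
41 = 4*10 + 1
10 = 10*1 + 0
gcd(3537, 92) = 1.
Working backward:
1 = 41 − 4·10
1 = −4·92 + 9·41
1 = 9·3537 − 346·92
So 1 = (9)·3537 + (-346)·92.

1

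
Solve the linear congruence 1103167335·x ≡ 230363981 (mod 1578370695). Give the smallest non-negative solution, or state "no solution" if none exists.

gcd(1103167335, 1578370695):
1578370695 = 1·1103167335 + 475203360
1103167335 = 2·475203360 + 152760615
475203360 = 3·152760615 + 16921515
152760615 = 9·16921515 + 466980
16921515 = 36·466980 + 110235
466980 = 4·110235 + 26040
110235 = 4·26040 + 6075
26040 = 4·6075 + 1740
6075 = 3·1740 + 855
1740 = 2·855 + 30
855 = 28·30 + 15
30 = 2·15 + 0
gcd = 15, but 15 ∤ 230363981, so the congruence has no solution.

no solution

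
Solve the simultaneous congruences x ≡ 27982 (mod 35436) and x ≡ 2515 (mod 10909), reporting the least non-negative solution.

Write x = 27982 + 35436·k. Then 35436·k ≡ 2515 − 27982 ≡ 7260 (mod 10909).
Need 35436⁻¹ mod 10909. Extended Euclid on (10909, 2709):
10909 = 4×2709 + 73
2709 = 37×73 + 8
73 = 9×8 + 1
8 = 8×1 + 0
Back-substitute:
1 = 73 − 9·8
1 = −9·2709 + 334·73
1 = 334·10909 − 1345·2709
35436⁻¹ ≡ 9564 (mod 10909), so k ≡ 9564·7260 ≡ 9764 (mod 10909).
x = 27982 + 35436·9764 = 346025086.

346025086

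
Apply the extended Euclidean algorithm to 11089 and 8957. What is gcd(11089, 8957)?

Euclidean algorithm:
11089 = 1*8957 + 2132
8957 = 4*2132 + 429
2132 = 4*429 + 416
429 = 1*416 + 13
416 = 32*13 + 0
gcd(11089, 8957) = 13.
Express as a combination:
13 = 429 − 416
13 = −2132 + 5·429
13 = 5·8957 − 21·2132
13 = −21·11089 + 26·8957
So 13 = (-21)·11089 + (26)·8957.

13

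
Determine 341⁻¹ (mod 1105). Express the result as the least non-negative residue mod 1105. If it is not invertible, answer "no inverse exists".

256

Apply the Euclidean algorithm to 1105 and 341:
1105 = 3×341 + 82
341 = 4×82 + 13
82 = 6×13 + 4
13 = 3×4 + 1
4 = 4×1 + 0
The gcd is 1. Working backward:
1 = 13 − 3·4
1 = −3·82 + 19·13
1 = 19·341 − 79·82
1 = −79·1105 + 256·341
So 341·256 ≡ 1 (mod 1105).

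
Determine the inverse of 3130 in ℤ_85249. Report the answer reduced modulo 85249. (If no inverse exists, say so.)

43605

Apply the Euclidean algorithm to 85249 and 3130:
85249 = 27*3130 + 739
3130 = 4*739 + 174
739 = 4*174 + 43
174 = 4*43 + 2
43 = 21*2 + 1
2 = 2*1 + 0
The gcd is 1. Working backward:
1 = 43 − 21·2
1 = −21·174 + 85·43
1 = 85·739 − 361·174
1 = −361·3130 + 1529·739
1 = 1529·85249 − 41644·3130
Hence 3130⁻¹ ≡ -41644 ≡ 43605 (mod 85249).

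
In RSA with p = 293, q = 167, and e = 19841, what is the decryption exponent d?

11641

φ(n) = (p−1)(q−1) = 292·166 = 48472.
Need d with 19841·d ≡ 1 (mod 48472). Apply the extended Euclidean algorithm:
48472 = 2×19841 + 8790
19841 = 2×8790 + 2261
8790 = 3×2261 + 2007
2261 = 1×2007 + 254
2007 = 7×254 + 229
254 = 1×229 + 25
229 = 9×25 + 4
25 = 6×4 + 1
4 = 4×1 + 0
Back-substitute:
1 = 25 − 6·4
1 = −6·229 + 55·25
1 = 55·254 − 61·229
1 = −61·2007 + 482·254
1 = 482·2261 − 543·2007
1 = −543·8790 + 2111·2261
1 = 2111·19841 − 4765·8790
1 = −4765·48472 + 11641·19841
So 19841·11641 ≡ 1 (mod 48472), hence d = 11641.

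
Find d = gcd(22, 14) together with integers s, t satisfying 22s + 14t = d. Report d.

Apply Euclid's algorithm to 22 and 14:
22 = 1*14 + 8
14 = 1*8 + 6
8 = 1*6 + 2
6 = 3*2 + 0
gcd(22, 14) = 2.
Working backward:
2 = 8 − 6
2 = −14 + 2·8
2 = 2·22 − 3·14
So 2 = (2)·22 + (-3)·14.

2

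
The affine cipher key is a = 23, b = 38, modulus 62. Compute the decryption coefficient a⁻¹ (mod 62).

27

Apply the Euclidean algorithm to 62 and 23:
62 = 2·23 + 16
23 = 1·16 + 7
16 = 2·7 + 2
7 = 3·2 + 1
2 = 2·1 + 0
Since gcd(23, 62) = 1, back-substitute to write 1 as a combination:
1 = 7 − 3·2
1 = −3·16 + 7·7
1 = 7·23 − 10·16
1 = −10·62 + 27·23
So 23·27 ≡ 1 (mod 62).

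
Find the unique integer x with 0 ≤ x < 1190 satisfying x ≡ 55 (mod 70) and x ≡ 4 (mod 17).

55

Write x = 55 + 70·k. Then 70·k ≡ 4 − 55 ≡ 0 (mod 17).
Need 70⁻¹ mod 17. Extended Euclid on (17, 2):
17 = 8·2 + 1
2 = 2·1 + 0
Back-substitute:
1 = 17 − 8·2
70⁻¹ ≡ 9 (mod 17), so k ≡ 9·0 ≡ 0 (mod 17).
x = 55 + 70·0 = 55.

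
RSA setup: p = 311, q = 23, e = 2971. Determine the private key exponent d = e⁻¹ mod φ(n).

φ(n) = (p−1)(q−1) = 310·22 = 6820.
Need d with 2971·d ≡ 1 (mod 6820). Apply the extended Euclidean algorithm:
6820 = 2×2971 + 878
2971 = 3×878 + 337
878 = 2×337 + 204
337 = 1×204 + 133
204 = 1×133 + 71
133 = 1×71 + 62
71 = 1×62 + 9
62 = 6×9 + 8
9 = 1×8 + 1
8 = 8×1 + 0
Back-substitute:
1 = 9 − 8
1 = −62 + 7·9
1 = 7·71 − 8·62
1 = −8·133 + 15·71
1 = 15·204 − 23·133
1 = −23·337 + 38·204
1 = 38·878 − 99·337
1 = −99·2971 + 335·878
1 = 335·6820 − 769·2971
So 2971·(-769) ≡ 1 (mod 6820), hence d ≡ -769 ≡ 6051 (mod 6820).

6051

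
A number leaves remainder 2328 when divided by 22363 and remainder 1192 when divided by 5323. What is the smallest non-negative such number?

Write x = 2328 + 22363·k. Then 22363·k ≡ 1192 − 2328 ≡ 4187 (mod 5323).
Need 22363⁻¹ mod 5323. Extended Euclid on (5323, 1071):
5323 = 4×1071 + 1039
1071 = 1×1039 + 32
1039 = 32×32 + 15
32 = 2×15 + 2
15 = 7×2 + 1
2 = 2×1 + 0
Back-substitute:
1 = 15 − 7·2
1 = −7·32 + 15·15
1 = 15·1039 − 487·32
1 = −487·1071 + 502·1039
1 = 502·5323 − 2495·1071
22363⁻¹ ≡ 2828 (mod 5323), so k ≡ 2828·4187 ≡ 2484 (mod 5323).
x = 2328 + 22363·2484 = 55552020.

55552020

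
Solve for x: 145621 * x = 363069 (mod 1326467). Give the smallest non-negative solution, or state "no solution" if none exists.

First find gcd(145621, 1326467):
1326467 = 9×145621 + 15878
145621 = 9×15878 + 2719
15878 = 5×2719 + 2283
2719 = 1×2283 + 436
2283 = 5×436 + 103
436 = 4×103 + 24
103 = 4×24 + 7
24 = 3×7 + 3
7 = 2×3 + 1
3 = 3×1 + 0
gcd = 1, so a unique solution mod 1326467 exists.
Back-substitute for the Bézout coefficients:
1 = 7 − 2·3
1 = −2·24 + 7·7
1 = 7·103 − 30·24
1 = −30·436 + 127·103
1 = 127·2283 − 665·436
1 = −665·2719 + 792·2283
1 = 792·15878 − 4625·2719
1 = −4625·145621 + 42417·15878
1 = 42417·1326467 − 386378·145621
So 145621·(-386378) ≡ 1 (mod 1326467), giving 145621⁻¹ ≡ 940089.
x ≡ 145621⁻¹·363069 ≡ 940089·363069 ≡ 1296437 (mod 1326467).

1296437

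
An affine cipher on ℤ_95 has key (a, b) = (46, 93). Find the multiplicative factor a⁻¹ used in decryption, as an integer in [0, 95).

Run Euclid on (95, 46):
95 = 2×46 + 3
46 = 15×3 + 1
3 = 3×1 + 0
Since gcd(46, 95) = 1, back-substitute to write 1 as a combination:
1 = 46 − 15·3
1 = −15·95 + 31·46
So 46·31 ≡ 1 (mod 95).

31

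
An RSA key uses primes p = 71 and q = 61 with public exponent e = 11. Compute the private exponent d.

2291

φ(n) = (p−1)(q−1) = 70·60 = 4200.
Need d with 11·d ≡ 1 (mod 4200). Apply the extended Euclidean algorithm:
4200 = 381·11 + 9
11 = 1·9 + 2
9 = 4·2 + 1
2 = 2·1 + 0
Back-substitute:
1 = 9 − 4·2
1 = −4·11 + 5·9
1 = 5·4200 − 1909·11
So 11·(-1909) ≡ 1 (mod 4200), hence d ≡ -1909 ≡ 2291 (mod 4200).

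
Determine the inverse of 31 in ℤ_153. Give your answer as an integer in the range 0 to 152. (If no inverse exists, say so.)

79

gcd(153, 31) by repeated division:
153 = 4*31 + 29
31 = 1*29 + 2
29 = 14*2 + 1
2 = 2*1 + 0
gcd = 1, so the inverse exists. Back-substitute:
1 = 29 − 14·2
1 = −14·31 + 15·29
1 = 15·153 − 74·31
So 31·(-74) ≡ 1 (mod 153), and -74 ≡ 79 (mod 153).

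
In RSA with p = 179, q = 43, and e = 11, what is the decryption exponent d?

φ(n) = (p−1)(q−1) = 178·42 = 7476.
Need d with 11·d ≡ 1 (mod 7476). Apply the extended Euclidean algorithm:
7476 = 679·11 + 7
11 = 1·7 + 4
7 = 1·4 + 3
4 = 1·3 + 1
3 = 3·1 + 0
Back-substitute:
1 = 4 − 3
1 = −7 + 2·4
1 = 2·11 − 3·7
1 = −3·7476 + 2039·11
So 11·2039 ≡ 1 (mod 7476), hence d = 2039.

2039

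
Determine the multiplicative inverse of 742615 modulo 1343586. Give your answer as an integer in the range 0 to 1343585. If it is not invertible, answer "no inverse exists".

311101

Run Euclid on (1343586, 742615):
1343586 = 1*742615 + 600971
742615 = 1*600971 + 141644
600971 = 4*141644 + 34395
141644 = 4*34395 + 4064
34395 = 8*4064 + 1883
4064 = 2*1883 + 298
1883 = 6*298 + 95
298 = 3*95 + 13
95 = 7*13 + 4
13 = 3*4 + 1
4 = 4*1 + 0
gcd = 1, so the inverse exists. Back-substitute:
1 = 13 − 3·4
1 = −3·95 + 22·13
1 = 22·298 − 69·95
1 = −69·1883 + 436·298
1 = 436·4064 − 941·1883
1 = −941·34395 + 7964·4064
1 = 7964·141644 − 32797·34395
1 = −32797·600971 + 139152·141644
1 = 139152·742615 − 171949·600971
1 = −171949·1343586 + 311101·742615
So 742615·311101 ≡ 1 (mod 1343586).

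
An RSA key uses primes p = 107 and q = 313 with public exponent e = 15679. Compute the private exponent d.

φ(n) = (p−1)(q−1) = 106·312 = 33072.
Need d with 15679·d ≡ 1 (mod 33072). Apply the extended Euclidean algorithm:
33072 = 2·15679 + 1714
15679 = 9·1714 + 253
1714 = 6·253 + 196
253 = 1·196 + 57
196 = 3·57 + 25
57 = 2·25 + 7
25 = 3·7 + 4
7 = 1·4 + 3
4 = 1·3 + 1
3 = 3·1 + 0
Back-substitute:
1 = 4 − 3
1 = −7 + 2·4
1 = 2·25 − 7·7
1 = −7·57 + 16·25
1 = 16·196 − 55·57
1 = −55·253 + 71·196
1 = 71·1714 − 481·253
1 = −481·15679 + 4400·1714
1 = 4400·33072 − 9281·15679
So 15679·(-9281) ≡ 1 (mod 33072), hence d ≡ -9281 ≡ 23791 (mod 33072).

23791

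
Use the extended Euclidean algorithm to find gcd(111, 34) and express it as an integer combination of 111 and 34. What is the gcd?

Apply Euclid's algorithm to 111 and 34:
111 = 3×34 + 9
34 = 3×9 + 7
9 = 1×7 + 2
7 = 3×2 + 1
2 = 2×1 + 0
gcd(111, 34) = 1.
Express as a combination:
1 = 7 − 3·2
1 = −3·9 + 4·7
1 = 4·34 − 15·9
1 = −15·111 + 49·34
So 1 = (-15)·111 + (49)·34.

1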